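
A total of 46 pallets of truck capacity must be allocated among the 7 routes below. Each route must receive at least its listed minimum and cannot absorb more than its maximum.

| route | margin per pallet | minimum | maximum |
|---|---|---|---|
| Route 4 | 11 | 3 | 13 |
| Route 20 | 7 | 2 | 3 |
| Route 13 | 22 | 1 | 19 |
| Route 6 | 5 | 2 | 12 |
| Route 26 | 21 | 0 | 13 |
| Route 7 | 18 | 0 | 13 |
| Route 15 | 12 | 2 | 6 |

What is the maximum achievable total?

Meeting every minimum uses 3+2+1+2+0+0+2 = 10 pallets, leaving 36.
Order the routes by margin per pallet: Route 13 22 > Route 26 21 > Route 7 18 > Route 15 12 > Route 4 11 > Route 20 7 > Route 6 5.
Route 13 takes 18 more to reach its cap of 19 — 18 left.
Give Route 26 13 more to hit its cap of 13 — 5 left.
Route 7: +5 (room for 13) → 5. Pool exhausted.
Total = 11×3 + 7×2 + 22×19 + 5×2 + 21×13 + 18×5 + 12×2 = 862.

862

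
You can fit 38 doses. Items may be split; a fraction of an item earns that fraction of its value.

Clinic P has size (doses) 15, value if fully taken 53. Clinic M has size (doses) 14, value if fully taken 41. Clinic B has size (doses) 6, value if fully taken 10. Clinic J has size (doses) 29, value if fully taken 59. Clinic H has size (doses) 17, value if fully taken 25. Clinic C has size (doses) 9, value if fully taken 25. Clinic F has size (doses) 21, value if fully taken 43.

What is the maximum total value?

Best value per unit of size first: Clinic P 53/15≈3.53, Clinic M 41/14≈2.93, Clinic C 25/9≈2.78, Clinic F 43/21≈2.05, Clinic J 59/29≈2.03, Clinic B 10/6≈1.67, Clinic H 25/17≈1.47.
All 15 doses of Clinic P fit (value 53) ; 23 remain.
All 14 doses of Clinic M fit (value 41) ; 9 remain.
Take all of Clinic C (9 doses, value 25) ; 0 doses left.
Total value = 119.

119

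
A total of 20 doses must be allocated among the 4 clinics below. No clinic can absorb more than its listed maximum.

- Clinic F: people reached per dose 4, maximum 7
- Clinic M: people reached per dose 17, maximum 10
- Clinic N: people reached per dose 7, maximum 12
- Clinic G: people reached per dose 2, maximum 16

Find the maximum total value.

Order the clinics by people reached per dose: Clinic M 17 > Clinic N 7 > Clinic F 4 > Clinic G 2.
Clinic M: +10 to 10 (cap) — 10 left.
Only 10 left; Clinic N takes them to reach 10.
Total = 17×10 + 7×10 = 240.

240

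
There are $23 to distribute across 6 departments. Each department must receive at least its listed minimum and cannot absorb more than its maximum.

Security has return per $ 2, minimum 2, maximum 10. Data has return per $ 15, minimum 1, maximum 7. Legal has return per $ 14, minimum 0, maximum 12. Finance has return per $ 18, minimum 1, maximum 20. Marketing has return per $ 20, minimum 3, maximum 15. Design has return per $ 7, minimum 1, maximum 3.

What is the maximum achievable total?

398

Meeting every minimum uses 2+1+0+1+3+1 = 8 $, leaving 15.
Order the departments by return per $: Marketing 20 > Finance 18 > Data 15 > Legal 14 > Design 7 > Security 2.
Marketing takes 12 more to reach its cap of 15 → 3 left.
Only 3 left; Finance takes them to reach 4.
Total = 2×2 + 15×1 + 18×4 + 20×15 + 7×1 = 398.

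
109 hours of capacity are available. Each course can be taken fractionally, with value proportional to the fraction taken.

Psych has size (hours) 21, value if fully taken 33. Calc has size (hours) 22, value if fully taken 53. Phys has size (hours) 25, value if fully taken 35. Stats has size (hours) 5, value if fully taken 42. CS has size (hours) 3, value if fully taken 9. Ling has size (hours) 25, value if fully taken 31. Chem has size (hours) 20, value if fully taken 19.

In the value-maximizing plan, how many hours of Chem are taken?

Best value per unit of size first: Stats 42/5≈8.4, CS 9/3≈3, Calc 53/22≈2.41, Psych 33/21≈1.57, Phys 35/25≈1.4, Ling 31/25≈1.24, Chem 19/20≈0.95.
All 5 hours of Stats fit (value 42) → 104 remain.
Take all of CS (3 hours, value 9) → 101 hours left.
Calc: take in full, 22 hours for value 53 → 79 left.
All 21 hours of Psych fit (value 33) → 58 remain.
Take all of Phys (25 hours, value 35) → 33 hours left.
Take all of Ling (25 hours, value 31) → 8 hours left.
8 hours left: a 8/20 share of Chem gives 19×8/20 = 7.6.

8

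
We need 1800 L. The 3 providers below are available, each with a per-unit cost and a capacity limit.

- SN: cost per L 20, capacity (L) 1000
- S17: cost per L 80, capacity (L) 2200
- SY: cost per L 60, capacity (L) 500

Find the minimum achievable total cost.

74000

Cheapest first:
Take 1000 from SN at 20 — need 800 more.
SY (60): use full 500 — 300 L to go.
Take 300 from S17 at 80 to finish.
Cost = 1000×20 + 500×60 + 300×80 = 74000.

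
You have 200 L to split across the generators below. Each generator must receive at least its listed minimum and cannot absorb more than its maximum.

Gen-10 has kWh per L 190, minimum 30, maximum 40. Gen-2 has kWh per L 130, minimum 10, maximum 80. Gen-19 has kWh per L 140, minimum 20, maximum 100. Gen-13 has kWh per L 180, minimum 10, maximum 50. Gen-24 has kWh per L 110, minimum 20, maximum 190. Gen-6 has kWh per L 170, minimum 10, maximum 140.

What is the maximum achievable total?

Meeting every minimum uses 30+10+20+10+20+10 = 100 L, leaving 100.
Highest kWh per L first: Gen-10 190 > Gen-13 180 > Gen-6 170 > Gen-19 140 > Gen-2 130 > Gen-24 110.
Gen-10 takes 10 more to reach its cap of 40 ; 90 left.
Gen-13: +40 to 50 (cap) ; 50 left.
Only 50 left; Gen-6 takes them to reach 60.
Total = 190×40 + 130×10 + 140×20 + 180×50 + 110×20 + 170×60 = 33100.

33100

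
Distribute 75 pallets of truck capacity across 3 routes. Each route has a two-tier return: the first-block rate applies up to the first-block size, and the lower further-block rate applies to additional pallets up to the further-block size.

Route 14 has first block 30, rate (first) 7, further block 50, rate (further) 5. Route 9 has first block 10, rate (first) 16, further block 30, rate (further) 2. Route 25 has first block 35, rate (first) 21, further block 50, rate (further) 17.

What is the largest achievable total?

1415

Order all 6 blocks by rate: Route 25/first 21 > Route 25/second 17 > Route 9/first 16 > Route 14/first 7 > Route 14/second 5 > Route 9/second 2.
Route 25 first at 21: fill all 35 — 40 left.
Route 25/second: +40 of 50 at 17; pool empty.
Total = 21×35 + 17×40 = 1415.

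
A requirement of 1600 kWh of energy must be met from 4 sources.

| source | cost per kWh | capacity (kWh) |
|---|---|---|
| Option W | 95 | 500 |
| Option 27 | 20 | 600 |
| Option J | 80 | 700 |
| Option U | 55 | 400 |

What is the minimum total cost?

82000

Fill from the cheapest source first.
Option 27 at 20: take all 600 kWh ; 1000 still needed.
Option U (55): use full 400 ; 600 kWh to go.
Option J (80): take the remaining 600 ; done.
Option W: unused.
Cost = 600×20 + 400×55 + 600×80 = 82000.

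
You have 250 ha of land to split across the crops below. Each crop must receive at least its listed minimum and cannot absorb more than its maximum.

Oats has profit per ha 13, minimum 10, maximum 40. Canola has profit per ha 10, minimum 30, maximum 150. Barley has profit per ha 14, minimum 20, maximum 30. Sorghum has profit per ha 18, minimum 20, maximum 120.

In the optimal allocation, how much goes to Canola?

60

Meeting every minimum uses 10+30+20+20 = 80 ha, leaving 170.
Rank by profit per ha: Sorghum 18 > Barley 14 > Oats 13 > Canola 10.
Sorghum: +100 to 120 (cap) ; 70 left.
Barley: +10 to 30 (cap) ; 60 left.
Oats takes 30 more to reach its cap of 40 ; 30 left.
Canola: +30 (room for 120) → 60. Pool exhausted.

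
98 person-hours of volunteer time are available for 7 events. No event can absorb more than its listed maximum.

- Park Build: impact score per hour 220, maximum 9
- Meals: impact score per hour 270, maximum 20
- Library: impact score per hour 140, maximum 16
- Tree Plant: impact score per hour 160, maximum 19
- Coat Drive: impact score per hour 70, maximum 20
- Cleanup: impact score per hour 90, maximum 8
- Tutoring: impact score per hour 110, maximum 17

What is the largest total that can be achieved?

15880

Highest impact score per hour first: Meals 270 > Park Build 220 > Tree Plant 160 > Library 140 > Tutoring 110 > Cleanup 90 > Coat Drive 70.
Meals: +20 to 20 (cap) → 78 left.
Give Park Build 9 to hit its cap of 9 → 69 left.
Give Tree Plant 19 to hit its cap of 19 → 50 left.
Library takes 16 to reach its cap of 16 → 34 left.
Tutoring: +17 to 17 (cap) → 17 left.
Cleanup: +8 to 8 (cap) → 9 left.
Only 9 left; Coat Drive takes them to reach 9.
Total = 220×9 + 270×20 + 140×16 + 160×19 + 70×9 + 90×8 + 110×17 = 15880.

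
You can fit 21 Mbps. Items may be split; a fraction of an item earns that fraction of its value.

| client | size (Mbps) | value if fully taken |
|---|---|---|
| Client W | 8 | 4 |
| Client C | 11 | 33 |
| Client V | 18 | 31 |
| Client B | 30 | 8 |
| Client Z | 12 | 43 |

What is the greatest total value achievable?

70

Sort by value density: Client Z 43/12≈3.58, Client C 33/11≈3, Client V 31/18≈1.72, Client W 4/8≈0.5, Client B 8/30≈0.267.
All 12 Mbps of Client Z fit (value 43) ; 9 remain.
Only 9 Mbps remain; take 9/11 of Client C for value 33×9/11 = 27.
Total value = 70.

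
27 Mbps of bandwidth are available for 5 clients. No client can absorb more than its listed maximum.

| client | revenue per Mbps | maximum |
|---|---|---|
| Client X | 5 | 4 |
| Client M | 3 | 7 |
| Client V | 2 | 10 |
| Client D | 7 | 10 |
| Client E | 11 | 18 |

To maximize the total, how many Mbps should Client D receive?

9

Rank by revenue per Mbps: Client E 11 > Client D 7 > Client X 5 > Client M 3 > Client V 2.
Give Client E 18 to hit its cap of 18 — 9 left.
Only 9 left; Client D takes them to reach 9.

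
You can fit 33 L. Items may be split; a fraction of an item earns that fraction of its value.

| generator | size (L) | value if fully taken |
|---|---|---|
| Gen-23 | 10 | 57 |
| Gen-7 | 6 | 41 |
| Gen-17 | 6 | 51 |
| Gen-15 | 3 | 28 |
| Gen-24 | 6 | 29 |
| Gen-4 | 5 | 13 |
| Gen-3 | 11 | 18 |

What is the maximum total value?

211.2

Sort by value density: Gen-15 28/3≈9.33, Gen-17 51/6≈8.5, Gen-7 41/6≈6.83, Gen-23 57/10≈5.7, Gen-24 29/6≈4.83, Gen-4 13/5≈2.6, Gen-3 18/11≈1.64.
All 3 L of Gen-15 fit (value 28) → 30 remain.
Gen-17: take in full, 6 L for value 51 → 24 left.
Gen-7: take in full, 6 L for value 41 → 18 left.
Gen-23: take in full, 10 L for value 57 → 8 left.
Take all of Gen-24 (6 L, value 29) → 2 L left.
Only 2 L remain; take 2/5 of Gen-4 for value 13×2/5 = 5.2.
Total value = 211.2.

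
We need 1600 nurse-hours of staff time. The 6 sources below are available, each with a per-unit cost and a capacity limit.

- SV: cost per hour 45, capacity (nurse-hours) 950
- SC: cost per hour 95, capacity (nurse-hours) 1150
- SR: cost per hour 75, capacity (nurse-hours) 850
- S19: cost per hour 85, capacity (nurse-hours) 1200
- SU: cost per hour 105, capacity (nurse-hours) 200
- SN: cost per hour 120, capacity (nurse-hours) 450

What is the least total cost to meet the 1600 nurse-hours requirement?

Fill from the cheapest source first.
Take 950 from SV at 45 → need 650 more.
SR at 75: take 650 of its 850 → requirement met.
S19, SC, SU, SN: unused.
Cost = 950×45 + 650×75 = 91500.

91500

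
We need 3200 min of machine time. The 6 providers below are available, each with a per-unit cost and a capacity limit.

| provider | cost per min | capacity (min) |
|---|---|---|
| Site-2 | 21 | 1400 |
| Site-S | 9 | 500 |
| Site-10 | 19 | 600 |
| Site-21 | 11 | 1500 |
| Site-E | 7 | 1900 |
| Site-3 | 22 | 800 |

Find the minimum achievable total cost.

Cheapest first:
Site-E (7): use full 1900 — 1300 min to go.
Take 500 from Site-S at 9 — need 800 more.
Site-21 (11): take the remaining 800 — done.
Site-10, Site-2, Site-3: unused.
Cost = 1900×7 + 500×9 + 800×11 = 26600.

26600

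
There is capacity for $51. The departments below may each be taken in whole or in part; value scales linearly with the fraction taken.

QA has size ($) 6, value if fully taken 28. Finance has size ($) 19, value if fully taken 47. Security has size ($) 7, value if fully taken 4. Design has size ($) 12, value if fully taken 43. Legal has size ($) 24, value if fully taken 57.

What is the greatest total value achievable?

151.25

Best value per unit of size first: QA 28/6≈4.67, Design 43/12≈3.58, Finance 47/19≈2.47, Legal 57/24≈2.38, Security 4/7≈0.571.
QA: take in full, 6 $ for value 28 — 45 left.
Take all of Design (12 $, value 43) — 33 $ left.
Take all of Finance (19 $, value 47) — 14 $ left.
Fill the last 14 $ with part of Legal: 14/24 of it earns 33.25.
Total value = 151.25.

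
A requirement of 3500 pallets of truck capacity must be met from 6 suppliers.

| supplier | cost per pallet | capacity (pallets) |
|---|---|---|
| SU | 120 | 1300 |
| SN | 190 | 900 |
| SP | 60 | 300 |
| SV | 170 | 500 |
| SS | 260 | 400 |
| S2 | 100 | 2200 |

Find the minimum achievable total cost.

Cheapest first:
SP at 60: take all 300 pallets ; 3200 still needed.
S2 (100): use full 2200 ; 1000 pallets to go.
SU (120): take the remaining 1000 ; done.
SV, SN, SS: unused.
Cost = 300×60 + 2200×100 + 1000×120 = 358000.

358000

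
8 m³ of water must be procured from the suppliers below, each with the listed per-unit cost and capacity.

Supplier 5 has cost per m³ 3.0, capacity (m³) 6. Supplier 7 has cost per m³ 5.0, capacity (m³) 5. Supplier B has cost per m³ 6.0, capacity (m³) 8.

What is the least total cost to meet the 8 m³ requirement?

28

Use suppliers in increasing cost order.
Take 6 from Supplier 5 at 3.0 → need 2 more.
Supplier 7 at 5.0: take 2 of its 5 → requirement met.
Supplier B: unused.
Cost = 6×3.0 + 2×5.0 = 28.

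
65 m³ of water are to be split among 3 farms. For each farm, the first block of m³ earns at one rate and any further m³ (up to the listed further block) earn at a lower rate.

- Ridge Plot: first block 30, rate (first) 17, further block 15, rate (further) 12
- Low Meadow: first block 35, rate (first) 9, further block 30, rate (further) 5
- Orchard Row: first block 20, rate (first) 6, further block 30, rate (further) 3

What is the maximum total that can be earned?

Rank every tier by rate: Ridge Plot/tier1 17 > Ridge Plot/tier2 12 > Low Meadow/tier1 9 > Orchard Row/tier1 6 > Low Meadow/tier2 5 > Orchard Row/tier2 3.
Fill Ridge Plot tier1 block (30 at 17) ; 35 left.
Ridge Plot tier2 at 12: fill all 15 ; 20 left.
Low Meadow tier1 at 9: only 20 left, fill 20.
Total = 17×30 + 12×15 + 9×20 = 870.

870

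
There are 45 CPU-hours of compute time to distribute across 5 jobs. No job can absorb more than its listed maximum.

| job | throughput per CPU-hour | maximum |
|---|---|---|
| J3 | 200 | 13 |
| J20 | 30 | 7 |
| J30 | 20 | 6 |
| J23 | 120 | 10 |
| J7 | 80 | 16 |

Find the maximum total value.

5260

Order the jobs by throughput per CPU-hour: J3 200 > J23 120 > J7 80 > J20 30 > J30 20.
J3: +13 to 13 (cap) — 32 left.
J23 takes 10 to reach its cap of 10 — 22 left.
J7: +16 to 16 (cap) — 6 left.
J20: +6 (room for 7) → 6. Pool exhausted.
Total = 200×13 + 30×6 + 120×10 + 80×16 = 5260.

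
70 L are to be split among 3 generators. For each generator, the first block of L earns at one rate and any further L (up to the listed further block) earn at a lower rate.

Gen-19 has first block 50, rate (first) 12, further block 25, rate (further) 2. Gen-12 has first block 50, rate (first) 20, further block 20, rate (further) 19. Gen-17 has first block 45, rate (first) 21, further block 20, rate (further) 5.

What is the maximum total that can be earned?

1445

Rank every tier by rate: Gen-17/first 21 > Gen-12/first 20 > Gen-12/second 19 > Gen-19/first 12 > Gen-17/second 5 > Gen-19/second 2.
Gen-17/first (21): +45 → 25 left.
Gen-12 first at 20: only 25 left, fill 25.
Total = 21×45 + 20×25 = 1445.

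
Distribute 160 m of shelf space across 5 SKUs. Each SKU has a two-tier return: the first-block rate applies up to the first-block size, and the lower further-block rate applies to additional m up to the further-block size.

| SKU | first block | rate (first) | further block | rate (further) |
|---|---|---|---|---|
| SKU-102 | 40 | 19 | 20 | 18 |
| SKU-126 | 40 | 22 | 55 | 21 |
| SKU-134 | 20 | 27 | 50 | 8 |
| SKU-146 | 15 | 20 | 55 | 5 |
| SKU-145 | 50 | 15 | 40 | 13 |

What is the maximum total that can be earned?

Order all 10 blocks by rate: SKU-134/first 27 > SKU-126/first 22 > SKU-126/second 21 > SKU-146/first 20 > SKU-102/first 19 > SKU-102/second 18 > SKU-145/first 15 > SKU-145/second 13 > SKU-134/second 8 > SKU-146/second 5.
SKU-134 first at 27: fill all 20 — 140 left.
SKU-126/first (22): +40 — 100 left.
SKU-126 second at 21: fill all 55 — 45 left.
SKU-146 first at 20: fill all 15 — 30 left.
SKU-102/first: +30 of 40 at 19; pool empty.
Total = 27×20 + 22×40 + 21×55 + 20×15 + 19×30 = 3445.

3445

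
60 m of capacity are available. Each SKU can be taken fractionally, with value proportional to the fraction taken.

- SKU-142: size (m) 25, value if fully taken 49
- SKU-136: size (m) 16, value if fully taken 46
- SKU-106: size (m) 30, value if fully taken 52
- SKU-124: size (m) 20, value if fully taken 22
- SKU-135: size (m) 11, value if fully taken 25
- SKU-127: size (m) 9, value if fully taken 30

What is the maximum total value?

Best value per unit of size first: SKU-127 30/9≈3.33, SKU-136 46/16≈2.88, SKU-135 25/11≈2.27, SKU-142 49/25≈1.96, SKU-106 52/30≈1.73, SKU-124 22/20≈1.1.
All 9 m of SKU-127 fit (value 30) → 51 remain.
SKU-136: take in full, 16 m for value 46 → 35 left.
SKU-135: take in full, 11 m for value 25 → 24 left.
Fill the last 24 m with part of SKU-142: 24/25 of it earns 47.04.
Total value = 148.04.

148.04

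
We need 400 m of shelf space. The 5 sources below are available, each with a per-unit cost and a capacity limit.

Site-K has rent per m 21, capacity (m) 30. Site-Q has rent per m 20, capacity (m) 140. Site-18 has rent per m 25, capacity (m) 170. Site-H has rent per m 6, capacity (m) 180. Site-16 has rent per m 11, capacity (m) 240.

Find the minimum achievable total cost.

Fill from the cheapest source first.
Site-H at 6: take all 180 m — 220 still needed.
Take 220 from Site-16 at 11 to finish.
Site-Q, Site-K, Site-18: unused.
Cost = 180×6 + 220×11 = 3500.

3500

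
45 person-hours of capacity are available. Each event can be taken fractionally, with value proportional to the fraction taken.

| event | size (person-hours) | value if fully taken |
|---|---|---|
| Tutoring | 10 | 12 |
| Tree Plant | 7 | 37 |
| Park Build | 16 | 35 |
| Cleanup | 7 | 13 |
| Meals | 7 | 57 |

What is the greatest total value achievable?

Best value per unit of size first: Meals 57/7≈8.14, Tree Plant 37/7≈5.29, Park Build 35/16≈2.19, Cleanup 13/7≈1.86, Tutoring 12/10≈1.2.
Meals: take in full, 7 person-hours for value 57 ; 38 left.
Take all of Tree Plant (7 person-hours, value 37) ; 31 person-hours left.
All 16 person-hours of Park Build fit (value 35) ; 15 remain.
Cleanup: take in full, 7 person-hours for value 13 ; 8 left.
Only 8 person-hours remain; take 8/10 of Tutoring for value 12×8/10 = 9.6.
Total value = 151.6.

151.6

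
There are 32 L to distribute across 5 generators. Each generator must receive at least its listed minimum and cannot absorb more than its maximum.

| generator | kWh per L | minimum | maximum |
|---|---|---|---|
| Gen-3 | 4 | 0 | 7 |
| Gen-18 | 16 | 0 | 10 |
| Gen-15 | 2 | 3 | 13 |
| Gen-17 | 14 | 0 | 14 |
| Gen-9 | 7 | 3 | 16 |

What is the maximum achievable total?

Meeting every minimum uses 0+0+3+0+3 = 6 L, leaving 26.
Highest kWh per L first: Gen-18 16 > Gen-17 14 > Gen-9 7 > Gen-3 4 > Gen-15 2.
Gen-18 takes 10 more to reach its cap of 10 — 16 left.
Gen-17: +14 to 14 (cap) — 2 left.
Gen-9 has room for 13 more but only 2 remain, so it gets 5.
Total = 16×10 + 2×3 + 14×14 + 7×5 = 397.

397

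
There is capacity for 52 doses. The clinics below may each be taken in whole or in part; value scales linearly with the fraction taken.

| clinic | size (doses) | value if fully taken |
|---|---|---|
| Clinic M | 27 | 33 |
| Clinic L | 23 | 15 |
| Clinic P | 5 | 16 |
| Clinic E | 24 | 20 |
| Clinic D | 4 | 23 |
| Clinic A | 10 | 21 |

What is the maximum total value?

Rank by value-to-size ratio: Clinic D 23/4≈5.75, Clinic P 16/5≈3.2, Clinic A 21/10≈2.1, Clinic M 33/27≈1.22, Clinic E 20/24≈0.833, Clinic L 15/23≈0.652.
All 4 doses of Clinic D fit (value 23) — 48 remain.
Clinic P: take in full, 5 doses for value 16 — 43 left.
Clinic A: take in full, 10 doses for value 21 — 33 left.
Take all of Clinic M (27 doses, value 33) — 6 doses left.
Fill the last 6 doses with part of Clinic E: 6/24 of it earns 5.
Total value = 98.

98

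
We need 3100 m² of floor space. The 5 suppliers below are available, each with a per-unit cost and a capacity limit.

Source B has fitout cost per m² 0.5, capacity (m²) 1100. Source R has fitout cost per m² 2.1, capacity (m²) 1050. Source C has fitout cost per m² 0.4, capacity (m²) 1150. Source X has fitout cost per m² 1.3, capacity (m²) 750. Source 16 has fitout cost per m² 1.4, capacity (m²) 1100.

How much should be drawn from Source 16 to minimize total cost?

Fill from the cheapest supplier first.
Take 1150 from Source C at 0.4 → need 1950 more.
Source B at 0.5: take all 1100 m² → 850 still needed.
Take 750 from Source X at 1.3 → need 100 more.
Source 16 (1.4): take the remaining 100 → done.
Source R: unused.

100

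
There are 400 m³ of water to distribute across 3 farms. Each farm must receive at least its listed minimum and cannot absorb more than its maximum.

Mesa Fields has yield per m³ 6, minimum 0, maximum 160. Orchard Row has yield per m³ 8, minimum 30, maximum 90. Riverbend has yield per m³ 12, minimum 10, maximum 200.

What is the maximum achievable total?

Meeting every minimum uses 0+30+10 = 40 m³, leaving 360.
Rank by yield per m³: Riverbend 12 > Orchard Row 8 > Mesa Fields 6.
Give Riverbend 190 more to hit its cap of 200 → 170 left.
Orchard Row takes 60 more to reach its cap of 90 → 110 left.
Mesa Fields: +110 (room for 160) → 110. Pool exhausted.
Total = 6×110 + 8×90 + 12×200 = 3780.

3780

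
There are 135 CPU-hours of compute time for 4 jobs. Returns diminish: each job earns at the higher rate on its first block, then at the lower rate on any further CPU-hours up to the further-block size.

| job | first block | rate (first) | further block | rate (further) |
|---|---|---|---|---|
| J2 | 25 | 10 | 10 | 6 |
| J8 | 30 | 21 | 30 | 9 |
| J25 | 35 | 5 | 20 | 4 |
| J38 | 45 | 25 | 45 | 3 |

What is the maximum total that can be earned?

2305

Treat each block as its own option and order by rate: J38/tier1 25 > J8/tier1 21 > J2/tier1 10 > J8/tier2 9 > J2/tier2 6 > J25/tier1 5 > J25/tier2 4 > J38/tier2 3.
J38/tier1 (25): +45 ; 90 left.
Fill J8 tier1 block (30 at 21) ; 60 left.
J2 tier1 at 10: fill all 25 ; 35 left.
Fill J8 tier2 block (30 at 9) ; 5 left.
J2 tier2 at 6: only 5 left, fill 5.
Total = 25×45 + 21×30 + 10×25 + 9×30 + 6×5 = 2305.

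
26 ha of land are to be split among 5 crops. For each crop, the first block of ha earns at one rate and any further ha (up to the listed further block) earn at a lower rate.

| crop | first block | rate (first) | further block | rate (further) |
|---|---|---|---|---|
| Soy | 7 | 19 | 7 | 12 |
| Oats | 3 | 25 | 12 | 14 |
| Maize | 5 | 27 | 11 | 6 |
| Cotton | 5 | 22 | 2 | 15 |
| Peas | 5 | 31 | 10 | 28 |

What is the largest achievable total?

711

Order all 10 blocks by rate: Peas/tier1 31 > Peas/tier2 28 > Maize/tier1 27 > Oats/tier1 25 > Cotton/tier1 22 > Soy/tier1 19 > Cotton/tier2 15 > Oats/tier2 14 > Soy/tier2 12 > Maize/tier2 6.
Peas tier1 at 31: fill all 5 ; 21 left.
Fill Peas tier2 block (10 at 28) ; 11 left.
Maize tier1 at 27: fill all 5 ; 6 left.
Fill Oats tier1 block (3 at 25) ; 3 left.
Cotton tier1 at 22: only 3 left, fill 3.
Total = 31×5 + 28×10 + 27×5 + 25×3 + 22×3 = 711.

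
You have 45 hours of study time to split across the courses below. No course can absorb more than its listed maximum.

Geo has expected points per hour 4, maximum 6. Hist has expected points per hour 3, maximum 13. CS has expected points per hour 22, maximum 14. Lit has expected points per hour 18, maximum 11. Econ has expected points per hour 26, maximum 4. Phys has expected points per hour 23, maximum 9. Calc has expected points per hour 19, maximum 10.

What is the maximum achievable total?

953

Order the courses by expected points per hour: Econ 26 > Phys 23 > CS 22 > Calc 19 > Lit 18 > Geo 4 > Hist 3.
Econ: +4 to 4 (cap) → 41 left.
Phys takes 9 to reach its cap of 9 → 32 left.
CS: +14 to 14 (cap) → 18 left.
Calc: +10 to 10 (cap) → 8 left.
Lit: +8 (room for 11) → 8. Pool exhausted.
Total = 22×14 + 18×8 + 26×4 + 23×9 + 19×10 = 953.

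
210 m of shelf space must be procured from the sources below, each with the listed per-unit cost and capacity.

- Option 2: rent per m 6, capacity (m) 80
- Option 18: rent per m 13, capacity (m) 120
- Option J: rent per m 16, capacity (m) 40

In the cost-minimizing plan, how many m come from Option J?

Cheapest first:
Option 2 (6): use full 80 → 130 m to go.
Option 18 (13): use full 120 → 10 m to go.
Take 10 from Option J at 16 to finish.

10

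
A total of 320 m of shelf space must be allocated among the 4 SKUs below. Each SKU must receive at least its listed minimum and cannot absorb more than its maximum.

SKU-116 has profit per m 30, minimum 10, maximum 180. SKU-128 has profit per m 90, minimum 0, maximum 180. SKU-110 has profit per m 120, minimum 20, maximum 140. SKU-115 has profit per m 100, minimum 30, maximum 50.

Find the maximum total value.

32900

Meeting every minimum uses 10+0+20+30 = 60 m, leaving 260.
Highest profit per m first: SKU-110 120 > SKU-115 100 > SKU-128 90 > SKU-116 30.
SKU-110 takes 120 more to reach its cap of 140 — 140 left.
Give SKU-115 20 more to hit its cap of 50 — 120 left.
SKU-128 has room for 180 more but only 120 remain, so it gets 120.
Total = 30×10 + 90×120 + 120×140 + 100×50 = 32900.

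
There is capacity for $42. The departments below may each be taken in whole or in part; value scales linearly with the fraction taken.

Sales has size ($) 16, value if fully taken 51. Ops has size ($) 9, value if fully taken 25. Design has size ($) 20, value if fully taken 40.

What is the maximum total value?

110

Rank by value-to-size ratio: Sales 51/16≈3.19, Ops 25/9≈2.78, Design 40/20≈2.
All 16 $ of Sales fit (value 51) → 26 remain.
Ops: take in full, 9 $ for value 25 → 17 left.
Only 17 $ remain; take 17/20 of Design for value 40×17/20 = 34.
Total value = 110.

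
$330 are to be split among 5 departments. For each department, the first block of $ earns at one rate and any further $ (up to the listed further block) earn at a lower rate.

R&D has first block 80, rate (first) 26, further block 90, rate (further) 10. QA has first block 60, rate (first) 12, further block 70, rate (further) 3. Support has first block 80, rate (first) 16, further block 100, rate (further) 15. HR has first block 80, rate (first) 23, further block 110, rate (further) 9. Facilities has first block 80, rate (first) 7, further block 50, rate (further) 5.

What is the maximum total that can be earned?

6550

Rank every tier by rate: R&D/T1 26 > HR/T1 23 > Support/T1 16 > Support/T2 15 > QA/T1 12 > R&D/T2 10 > HR/T2 9 > Facilities/T1 7 > Facilities/T2 5 > QA/T2 3.
Fill R&D T1 block (80 at 26) → 250 left.
HR/T1 (23): +80 → 170 left.
Support T1 at 16: fill all 80 → 90 left.
Support/T2: +90 of 100 at 15; pool empty.
Total = 26×80 + 23×80 + 16×80 + 15×90 = 6550.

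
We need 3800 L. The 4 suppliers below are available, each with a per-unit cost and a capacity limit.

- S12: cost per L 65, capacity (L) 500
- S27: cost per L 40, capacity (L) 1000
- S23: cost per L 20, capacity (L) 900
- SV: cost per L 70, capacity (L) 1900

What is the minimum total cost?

Cheapest first:
S23 (20): use full 900 — 2900 L to go.
S27 (40): use full 1000 — 1900 L to go.
S12 at 65: take all 500 L — 1400 still needed.
SV at 70: take 1400 of its 1900 — requirement met.
Cost = 900×20 + 1000×40 + 500×65 + 1400×70 = 188500.

188500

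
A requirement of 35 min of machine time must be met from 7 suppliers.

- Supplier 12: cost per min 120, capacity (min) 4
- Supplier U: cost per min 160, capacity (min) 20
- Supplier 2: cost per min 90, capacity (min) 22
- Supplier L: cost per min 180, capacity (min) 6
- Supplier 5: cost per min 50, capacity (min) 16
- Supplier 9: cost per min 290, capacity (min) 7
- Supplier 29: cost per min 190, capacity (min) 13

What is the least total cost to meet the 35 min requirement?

Cheapest first:
Supplier 5 (50): use full 16 — 19 min to go.
Supplier 2 (90): take the remaining 19 — done.
Supplier 12, Supplier U, Supplier L, Supplier 29, Supplier 9: unused.
Cost = 16×50 + 19×90 = 2510.

2510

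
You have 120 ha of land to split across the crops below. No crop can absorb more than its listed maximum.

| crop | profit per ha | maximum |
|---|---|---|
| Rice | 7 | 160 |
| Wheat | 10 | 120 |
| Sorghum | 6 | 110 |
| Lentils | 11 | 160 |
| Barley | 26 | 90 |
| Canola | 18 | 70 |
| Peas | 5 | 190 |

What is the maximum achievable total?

2880

Order the crops by profit per ha: Barley 26 > Canola 18 > Lentils 11 > Wheat 10 > Rice 7 > Sorghum 6 > Peas 5.
Barley: +90 to 90 (cap) ; 30 left.
Only 30 left; Canola takes them to reach 30.
Total = 26×90 + 18×30 = 2880.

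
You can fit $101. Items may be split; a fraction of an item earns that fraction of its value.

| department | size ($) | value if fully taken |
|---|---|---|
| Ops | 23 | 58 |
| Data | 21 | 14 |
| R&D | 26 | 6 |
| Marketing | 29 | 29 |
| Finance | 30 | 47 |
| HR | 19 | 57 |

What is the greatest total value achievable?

191

Sort by value density: HR 57/19≈3, Ops 58/23≈2.52, Finance 47/30≈1.57, Marketing 29/29≈1, Data 14/21≈0.667, R&D 6/26≈0.231.
HR: take in full, 19 $ for value 57 — 82 left.
All 23 $ of Ops fit (value 58) — 59 remain.
Finance: take in full, 30 $ for value 47 — 29 left.
Take all of Marketing (29 $, value 29) — 0 $ left.
Total value = 191.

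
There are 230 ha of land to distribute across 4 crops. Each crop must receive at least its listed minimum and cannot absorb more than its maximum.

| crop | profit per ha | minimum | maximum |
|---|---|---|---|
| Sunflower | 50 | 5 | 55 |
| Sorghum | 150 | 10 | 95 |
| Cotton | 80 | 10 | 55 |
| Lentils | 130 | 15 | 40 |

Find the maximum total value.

25850

Meeting every minimum uses 5+10+10+15 = 40 ha, leaving 190.
Rank by profit per ha: Sorghum 150 > Lentils 130 > Cotton 80 > Sunflower 50.
Give Sorghum 85 more to hit its cap of 95 — 105 left.
Lentils takes 25 more to reach its cap of 40 — 80 left.
Cotton: +45 to 55 (cap) — 35 left.
Sunflower: +35 (room for 50) → 40. Pool exhausted.
Total = 50×40 + 150×95 + 80×55 + 130×40 = 25850.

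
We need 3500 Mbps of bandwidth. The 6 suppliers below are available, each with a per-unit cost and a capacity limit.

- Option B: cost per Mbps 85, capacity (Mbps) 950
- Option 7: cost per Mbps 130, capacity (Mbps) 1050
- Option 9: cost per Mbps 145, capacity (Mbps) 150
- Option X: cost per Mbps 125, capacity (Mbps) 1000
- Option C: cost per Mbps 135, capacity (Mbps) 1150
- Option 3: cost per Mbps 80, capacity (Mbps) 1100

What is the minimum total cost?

352250

Use suppliers in increasing cost order.
Option 3 (80): use full 1100 ; 2400 Mbps to go.
Option B at 85: take all 950 Mbps ; 1450 still needed.
Option X (125): use full 1000 ; 450 Mbps to go.
Option 7 at 130: take 450 of its 1050 ; requirement met.
Option C, Option 9: unused.
Cost = 1100×80 + 950×85 + 1000×125 + 450×130 = 352250.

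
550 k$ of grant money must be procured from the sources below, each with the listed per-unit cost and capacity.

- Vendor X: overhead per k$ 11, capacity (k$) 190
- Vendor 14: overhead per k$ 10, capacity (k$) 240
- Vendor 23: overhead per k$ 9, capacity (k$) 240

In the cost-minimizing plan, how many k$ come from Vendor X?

70

Use sources in increasing cost order.
Vendor 23 at 9: take all 240 k$ → 310 still needed.
Vendor 14 (10): use full 240 → 70 k$ to go.
Vendor X at 11: take 70 of its 190 → requirement met.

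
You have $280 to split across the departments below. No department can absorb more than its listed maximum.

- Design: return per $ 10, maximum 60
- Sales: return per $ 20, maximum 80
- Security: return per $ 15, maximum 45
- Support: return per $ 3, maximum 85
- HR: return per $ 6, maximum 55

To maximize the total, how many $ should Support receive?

40

Rank by return per $: Sales 20 > Security 15 > Design 10 > HR 6 > Support 3.
Sales takes 80 to reach its cap of 80 → 200 left.
Security takes 45 to reach its cap of 45 → 155 left.
Design: +60 to 60 (cap) → 95 left.
HR: +55 to 55 (cap) → 40 left.
Support has room for 85 but only 40 remain, so it gets 40.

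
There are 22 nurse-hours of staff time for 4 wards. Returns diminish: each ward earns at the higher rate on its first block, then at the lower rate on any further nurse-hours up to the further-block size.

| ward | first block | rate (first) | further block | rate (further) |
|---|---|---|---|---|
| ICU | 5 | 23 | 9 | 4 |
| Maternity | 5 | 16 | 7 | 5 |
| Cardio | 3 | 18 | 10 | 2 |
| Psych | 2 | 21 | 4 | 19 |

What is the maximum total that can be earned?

Order all 8 blocks by rate: ICU/first 23 > Psych/first 21 > Psych/second 19 > Cardio/first 18 > Maternity/first 16 > Maternity/second 5 > ICU/second 4 > Cardio/second 2.
ICU first at 23: fill all 5 → 17 left.
Psych/first (21): +2 → 15 left.
Fill Psych second block (4 at 19) → 11 left.
Cardio first at 18: fill all 3 → 8 left.
Maternity/first (16): +5 → 3 left.
Maternity/second: +3 of 7 at 5; pool empty.
Total = 23×5 + 21×2 + 19×4 + 18×3 + 16×5 + 5×3 = 382.

382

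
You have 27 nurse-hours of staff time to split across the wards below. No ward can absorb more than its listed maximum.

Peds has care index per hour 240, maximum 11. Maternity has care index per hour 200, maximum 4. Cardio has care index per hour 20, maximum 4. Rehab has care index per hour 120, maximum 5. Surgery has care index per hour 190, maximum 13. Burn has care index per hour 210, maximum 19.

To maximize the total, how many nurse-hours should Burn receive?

16

Highest care index per hour first: Peds 240 > Burn 210 > Maternity 200 > Surgery 190 > Rehab 120 > Cardio 20.
Peds takes 11 to reach its cap of 11 → 16 left.
Burn has room for 19 but only 16 remain, so it gets 16.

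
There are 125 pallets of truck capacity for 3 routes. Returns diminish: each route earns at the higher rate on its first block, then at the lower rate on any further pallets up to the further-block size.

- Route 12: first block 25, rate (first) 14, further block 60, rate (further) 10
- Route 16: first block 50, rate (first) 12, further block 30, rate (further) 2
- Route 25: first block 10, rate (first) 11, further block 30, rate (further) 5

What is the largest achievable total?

1460

Treat each block as its own option and order by rate: Route 12/tier1 14 > Route 16/tier1 12 > Route 25/tier1 11 > Route 12/tier2 10 > Route 25/tier2 5 > Route 16/tier2 2.
Fill Route 12 tier1 block (25 at 14) — 100 left.
Route 16/tier1 (12): +50 — 50 left.
Route 25 tier1 at 11: fill all 10 — 40 left.
Route 12/tier2: +40 of 60 at 10; pool empty.
Total = 14×25 + 12×50 + 11×10 + 10×40 = 1460.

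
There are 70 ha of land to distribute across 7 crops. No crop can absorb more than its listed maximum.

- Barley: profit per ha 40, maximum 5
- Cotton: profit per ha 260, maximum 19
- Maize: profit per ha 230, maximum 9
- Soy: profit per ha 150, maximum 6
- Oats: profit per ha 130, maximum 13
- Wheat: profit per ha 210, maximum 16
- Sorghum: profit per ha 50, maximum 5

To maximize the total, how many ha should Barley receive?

2

Highest profit per ha first: Cotton 260 > Maize 230 > Wheat 210 > Soy 150 > Oats 130 > Sorghum 50 > Barley 40.
Give Cotton 19 to hit its cap of 19 → 51 left.
Maize: +9 to 9 (cap) → 42 left.
Wheat: +16 to 16 (cap) → 26 left.
Give Soy 6 to hit its cap of 6 → 20 left.
Oats takes 13 to reach its cap of 13 → 7 left.
Give Sorghum 5 to hit its cap of 5 → 2 left.
Barley has room for 5 but only 2 remain, so it gets 2.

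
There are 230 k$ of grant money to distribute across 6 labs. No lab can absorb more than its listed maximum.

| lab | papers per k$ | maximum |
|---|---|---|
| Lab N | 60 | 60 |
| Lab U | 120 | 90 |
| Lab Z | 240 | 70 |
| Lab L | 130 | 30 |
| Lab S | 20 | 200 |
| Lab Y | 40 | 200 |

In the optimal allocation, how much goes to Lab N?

Highest papers per k$ first: Lab Z 240 > Lab L 130 > Lab U 120 > Lab N 60 > Lab Y 40 > Lab S 20.
Lab Z: +70 to 70 (cap) — 160 left.
Lab L: +30 to 30 (cap) — 130 left.
Give Lab U 90 to hit its cap of 90 — 40 left.
Lab N has room for 60 but only 40 remain, so it gets 40.

40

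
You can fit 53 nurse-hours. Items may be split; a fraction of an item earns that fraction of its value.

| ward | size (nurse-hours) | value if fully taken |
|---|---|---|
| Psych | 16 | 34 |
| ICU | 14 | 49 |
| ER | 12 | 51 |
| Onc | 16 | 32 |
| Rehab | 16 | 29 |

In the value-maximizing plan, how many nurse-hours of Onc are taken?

11

Rank by value-to-size ratio: ER 51/12≈4.25, ICU 49/14≈3.5, Psych 34/16≈2.12, Onc 32/16≈2, Rehab 29/16≈1.81.
ER: take in full, 12 nurse-hours for value 51 → 41 left.
ICU: take in full, 14 nurse-hours for value 49 → 27 left.
All 16 nurse-hours of Psych fit (value 34) → 11 remain.
Fill the last 11 nurse-hours with part of Onc: 11/16 of it earns 22.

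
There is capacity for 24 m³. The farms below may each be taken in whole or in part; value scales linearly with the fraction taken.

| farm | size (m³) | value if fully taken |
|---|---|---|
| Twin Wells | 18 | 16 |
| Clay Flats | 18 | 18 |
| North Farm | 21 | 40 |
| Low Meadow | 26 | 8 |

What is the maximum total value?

Rank by value-to-size ratio: North Farm 40/21≈1.9, Clay Flats 18/18≈1, Twin Wells 16/18≈0.889, Low Meadow 8/26≈0.308.
All 21 m³ of North Farm fit (value 40) — 3 remain.
Fill the last 3 m³ with part of Clay Flats: 3/18 of it earns 3.
Total value = 43.

43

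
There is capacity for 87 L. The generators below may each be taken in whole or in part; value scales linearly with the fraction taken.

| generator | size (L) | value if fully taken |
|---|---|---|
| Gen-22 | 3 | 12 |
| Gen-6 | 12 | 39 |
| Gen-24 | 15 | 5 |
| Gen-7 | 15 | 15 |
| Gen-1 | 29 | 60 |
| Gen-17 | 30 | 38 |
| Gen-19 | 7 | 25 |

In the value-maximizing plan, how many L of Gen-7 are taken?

6

Best value per unit of size first: Gen-22 12/3≈4, Gen-19 25/7≈3.57, Gen-6 39/12≈3.25, Gen-1 60/29≈2.07, Gen-17 38/30≈1.27, Gen-7 15/15≈1, Gen-24 5/15≈0.333.
All 3 L of Gen-22 fit (value 12) → 84 remain.
All 7 L of Gen-19 fit (value 25) → 77 remain.
All 12 L of Gen-6 fit (value 39) → 65 remain.
Gen-1: take in full, 29 L for value 60 → 36 left.
Gen-17: take in full, 30 L for value 38 → 6 left.
Only 6 L remain; take 6/15 of Gen-7 for value 15×6/15 = 6.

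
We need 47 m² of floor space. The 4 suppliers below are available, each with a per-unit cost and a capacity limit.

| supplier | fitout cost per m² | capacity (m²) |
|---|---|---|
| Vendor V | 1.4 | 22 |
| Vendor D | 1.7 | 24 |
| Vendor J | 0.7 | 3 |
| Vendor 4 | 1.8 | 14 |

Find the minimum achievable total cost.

Fill from the cheapest supplier first.
Vendor J (0.7): use full 3 ; 44 m² to go.
Take 22 from Vendor V at 1.4 ; need 22 more.
Vendor D at 1.7: take 22 of its 24 ; requirement met.
Vendor 4: unused.
Cost = 3×0.7 + 22×1.4 + 22×1.7 = 70.3.

70.3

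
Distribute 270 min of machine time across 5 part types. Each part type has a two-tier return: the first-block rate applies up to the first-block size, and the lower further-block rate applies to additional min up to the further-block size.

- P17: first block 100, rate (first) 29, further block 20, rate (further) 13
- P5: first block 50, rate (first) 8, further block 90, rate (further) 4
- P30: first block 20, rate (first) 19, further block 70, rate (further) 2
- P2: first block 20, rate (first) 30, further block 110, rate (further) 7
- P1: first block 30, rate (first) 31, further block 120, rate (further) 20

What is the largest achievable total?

6830

Treat each block as its own option and order by rate: P1/tier1 31 > P2/tier1 30 > P17/tier1 29 > P1/tier2 20 > P30/tier1 19 > P17/tier2 13 > P5/tier1 8 > P2/tier2 7 > P5/tier2 4 > P30/tier2 2.
P1 tier1 at 31: fill all 30 — 240 left.
P2/tier1 (30): +20 — 220 left.
P17/tier1 (29): +100 — 120 left.
P1 tier2 at 20: fill all 120 — 0 left.
Total = 31×30 + 30×20 + 29×100 + 20×120 = 6830.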